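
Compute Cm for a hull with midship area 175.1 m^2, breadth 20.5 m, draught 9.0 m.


Formula: Cm = Am / (B * T)
Step 1 — B * T = 20.5 * 9.0 = 184.5 m^2
Step 2 — Cm = 175.1 / 184.5 ≈ 0.94905 (5 s.f.)

0.94905


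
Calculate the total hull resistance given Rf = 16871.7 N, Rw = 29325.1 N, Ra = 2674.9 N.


Formula: Rt = Rf + Rw + Ra
Substituting: Rt = 16871.7 + 29325.1 + 2674.9
Result: Rt = 48871.7 N

48871.7 N


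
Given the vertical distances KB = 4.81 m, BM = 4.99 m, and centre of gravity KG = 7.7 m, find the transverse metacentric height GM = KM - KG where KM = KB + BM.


Formula: GM = KB + BM - KG
Step 1 — KM = KB + BM = 4.81 + 4.99 = 9.8 m
Step 2 — GM = KM - KG = 9.8 - 7.7 = 2.1 m

2.1 m


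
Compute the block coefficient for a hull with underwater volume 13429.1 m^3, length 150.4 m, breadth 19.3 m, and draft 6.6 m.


Formula: Cb = V / (L * B * T)
Step 1 — L * B * T = 150.4 * 19.3 * 6.6 = 19157.952 m^3
Step 2 — Cb = 13429.1 / 19157.952 ≈ 0.70097 (5 s.f.)

0.70097


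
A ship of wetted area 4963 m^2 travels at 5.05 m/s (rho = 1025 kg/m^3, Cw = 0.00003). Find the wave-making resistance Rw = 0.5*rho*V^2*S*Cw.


Formula: Rw = 0.5 * rho * V^2 * S * Cw
Step 1 — V^2 = 5.05^2 = 25.5025
Step 2 — 0.5 * rho * V^2 = 0.5 * 1025 * 25.5025 = 13070.03125
Step 3 — Rw = 13070.03125 * 4963 * 0.00003 ≈ 1946.0 N (5 s.f.)

1946.0 N


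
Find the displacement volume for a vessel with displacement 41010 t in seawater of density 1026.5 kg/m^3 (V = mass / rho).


Formula: V = mass / rho
Step 1 — convert tonnes to kg: 41010 t * 1000 = 41010000 kg
Step 2 — V = 41010000 / 1026.5 ≈ 39951 m^3 (5 s.f.)

39951 m^3


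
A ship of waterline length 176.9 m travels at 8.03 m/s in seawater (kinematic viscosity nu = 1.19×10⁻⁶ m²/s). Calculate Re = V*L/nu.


Formula: Re = V * L / nu
Step 1 — V * L = 8.03 * 176.9 = 1420.507 m^2/s
Step 2 — Re = 1420.507 / 1.19e-6 = 1.19e+09

1.19e+09


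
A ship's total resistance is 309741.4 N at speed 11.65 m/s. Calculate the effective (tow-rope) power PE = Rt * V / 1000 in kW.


Formula: PE = Rt * V / 1000 (kW)
Step 1 — PE (W) = 309741.4 * 11.65 = 3608487.31 W
Step 2 — PE (kW) = 3608487.31 / 1000 ≈ 3608.5 kW (5 s.f.)

3608.5 kW


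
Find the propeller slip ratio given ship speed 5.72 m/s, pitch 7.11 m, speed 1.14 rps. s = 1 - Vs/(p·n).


Formula: s = 1 - Vs / (p * n)
Step 1 — p * n = 7.11 * 1.14 = 8.1054
Step 2 — Vs / (p*n) = 5.72 / 8.1054 = 0.705702 (6 d.p.)
Step 3 — s = 1 - 0.705702 = 0.294298

0.294298


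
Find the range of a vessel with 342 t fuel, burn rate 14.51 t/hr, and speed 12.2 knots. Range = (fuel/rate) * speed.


Formula: endurance = fuel / rate; range = endurance * speed
Step 1 — endurance = 342 / 14.51 = 23.57 hours
Step 2 — range = 23.57 * 12.2 ≈ 287.55 nautical miles (5 s.f.)

287.55 NM


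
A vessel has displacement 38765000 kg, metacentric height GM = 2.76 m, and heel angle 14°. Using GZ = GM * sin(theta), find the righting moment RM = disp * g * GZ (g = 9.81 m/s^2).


Formula: GZ = GM * sin(theta); RM = disp * g * GZ
Step 1 — GZ = 2.76 * sin(14°) = 2.76 * 0.241922 = 0.667705 m
Step 2 — RM = 38765000 * 9.81 * 0.667705 ≈ 253920000 N·m (5 s.f.)

253920000 N·m


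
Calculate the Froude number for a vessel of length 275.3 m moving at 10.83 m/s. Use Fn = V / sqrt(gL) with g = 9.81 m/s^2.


Formula: Fn = V / sqrt(g * L)
Step 1 — g * L = 9.81 * 275.3 = 2700.693
Step 2 — sqrt(g * L) = sqrt(2700.693) = 51.968192
Step 3 — Fn = 10.83 / 51.968192 ≈ 0.20840 (5 s.f.)

0.20840


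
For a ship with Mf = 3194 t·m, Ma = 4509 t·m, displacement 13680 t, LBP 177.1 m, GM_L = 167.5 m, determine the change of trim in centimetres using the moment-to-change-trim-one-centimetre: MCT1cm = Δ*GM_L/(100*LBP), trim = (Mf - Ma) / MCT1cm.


Formula: net trimming moment = Mf - Ma; MCT1cm = Δ*GM_L/(100*LBP); trim = net moment / MCT1cm
Step 1 — net trimming moment = 3194 - 4509 = -1315 t·m
Step 2 — MCT1cm = 13680 * 167.5 / (100 * 177.1) = 129.3845 t·m/cm
Step 3 — trim = -1315 / 129.3845 ≈ -10.164 cm (5 s.f.)

-10.164 cm


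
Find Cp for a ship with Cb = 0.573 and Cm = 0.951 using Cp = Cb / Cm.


Formula: Cp = Cb / Cm
Substituting: Cp = 0.573 / 0.951
Result: Cp ≈ 0.60252 (5 s.f.)

0.60252


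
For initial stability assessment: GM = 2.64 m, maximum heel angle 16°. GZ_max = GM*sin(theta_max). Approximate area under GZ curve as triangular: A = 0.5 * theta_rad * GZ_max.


Formula: GZ_max = GM * sin(theta); Area = 0.5 * theta_rad * GZ_max
Step 1 — GZ_max = 2.64 * sin(16°) = 2.64 * 0.275637 = 0.727682 m
Step 2 — theta_rad = 16 * pi/180 = 0.279253 rad
Step 3 — Area = 0.5 * 0.279253 * 0.727682 ≈ 0.10160 m·rad (5 s.f.)

0.10160 m·rad


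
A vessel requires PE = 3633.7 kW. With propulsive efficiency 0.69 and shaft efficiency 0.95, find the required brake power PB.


Formula: PB = PE / (eta_D * eta_S)
Step 1 — combined efficiency = eta_D * eta_S = 0.69 * 0.95 = 0.6555
Step 2 — PB = 3633.7 / 0.6555 ≈ 5543.4 kW (5 s.f.)

5543.4 kW


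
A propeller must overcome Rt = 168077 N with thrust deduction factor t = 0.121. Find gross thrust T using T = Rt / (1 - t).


Formula: T = Rt / (1 - t)
Step 1 — (1 - t) = 1 - 0.121 = 0.879
Step 2 — T = 168077 / 0.879 ≈ 191210 N (5 s.f.)

191210 N


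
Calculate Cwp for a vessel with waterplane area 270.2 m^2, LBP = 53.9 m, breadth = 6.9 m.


Formula: Cwp = Aw / (L * B)
Step 1 — L * B = 53.9 * 6.9 = 371.91 m^2
Step 2 — Cwp = 270.2 / 371.91 ≈ 0.72652 (5 s.f.)

0.72652


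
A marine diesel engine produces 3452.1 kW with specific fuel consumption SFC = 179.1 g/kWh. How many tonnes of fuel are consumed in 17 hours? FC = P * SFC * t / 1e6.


Formula: FC (tonnes) = P * SFC * t / 1,000,000
Step 1 — P * SFC * t = 3452.1 * 179.1 * 17 = 10510608.87 g
Step 2 — FC (tonnes) = 10510608.87 / 1,000,000 ≈ 10.511 tonnes (5 s.f.)

10.511 tonnes


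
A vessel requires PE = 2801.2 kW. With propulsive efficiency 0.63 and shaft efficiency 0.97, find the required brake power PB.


Formula: PB = PE / (eta_D * eta_S)
Step 1 — combined efficiency = eta_D * eta_S = 0.63 * 0.97 = 0.6111
Step 2 — PB = 2801.2 / 0.6111 ≈ 4583.9 kW (5 s.f.)

4583.9 kW


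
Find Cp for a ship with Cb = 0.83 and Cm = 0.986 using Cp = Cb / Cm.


Formula: Cp = Cb / Cm
Substituting: Cp = 0.83 / 0.986
Result: Cp ≈ 0.84178 (5 s.f.)

0.84178


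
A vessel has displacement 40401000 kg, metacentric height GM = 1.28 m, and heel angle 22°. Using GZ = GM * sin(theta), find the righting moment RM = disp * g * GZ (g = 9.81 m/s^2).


Formula: GZ = GM * sin(theta); RM = disp * g * GZ
Step 1 — GZ = 1.28 * sin(22°) = 1.28 * 0.374607 = 0.479497 m
Step 2 — RM = 40401000 * 9.81 * 0.479497 ≈ 190040000 N·m (5 s.f.)

190040000 N·m


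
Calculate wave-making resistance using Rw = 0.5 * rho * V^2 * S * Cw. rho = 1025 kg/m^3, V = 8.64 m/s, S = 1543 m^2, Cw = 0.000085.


Formula: Rw = 0.5 * rho * V^2 * S * Cw
Step 1 — V^2 = 8.64^2 = 74.6496
Step 2 — 0.5 * rho * V^2 = 0.5 * 1025 * 74.6496 = 38257.92
Step 3 — Rw = 38257.92 * 1543 * 0.000085 ≈ 5017.7 N (5 s.f.)

5017.7 N


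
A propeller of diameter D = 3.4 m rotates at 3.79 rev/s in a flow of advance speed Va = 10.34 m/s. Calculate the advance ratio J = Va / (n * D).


Formula: J = Va / (n * D)
Step 1 — n * D = 3.79 * 3.4 = 12.886
Step 2 — J = 10.34 / 12.886 ≈ 0.80242 (5 s.f.)

0.80242


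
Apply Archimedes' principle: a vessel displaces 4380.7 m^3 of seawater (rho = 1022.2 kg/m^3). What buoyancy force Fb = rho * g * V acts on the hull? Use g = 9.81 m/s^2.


Formula: Fb = rho * g * V
Substituting: Fb = 1022.2 * 9.81 * 4380.7
Intermediate: 1022.2 * 9.81 = 10027.782
Result: Fb = 10027.782 * 4380.7 ≈ 43929000 N (5 s.f.)

43929000 N


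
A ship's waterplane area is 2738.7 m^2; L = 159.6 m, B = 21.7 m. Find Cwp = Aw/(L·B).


Formula: Cwp = Aw / (L * B)
Step 1 — L * B = 159.6 * 21.7 = 3463.32 m^2
Step 2 — Cwp = 2738.7 / 3463.32 ≈ 0.79077 (5 s.f.)

0.79077


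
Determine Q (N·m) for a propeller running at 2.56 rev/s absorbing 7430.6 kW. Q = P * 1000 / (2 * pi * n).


Formula: Q = P_W / (2 * pi * n)
Step 1 — P_W = 7430.6 kW * 1000 = 7430600.0 W
Step 2 — 2 * pi * n = 2 * pi * 2.56 = 16.084954
Step 3 — Q = 7430600.0 / 16.084954 ≈ 461960 N·m (5 s.f.)

461960 N·m


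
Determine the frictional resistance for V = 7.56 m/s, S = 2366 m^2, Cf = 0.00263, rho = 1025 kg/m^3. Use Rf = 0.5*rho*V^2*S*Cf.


Formula: Rf = 0.5 * rho * V^2 * S * Cf
Step 1 — V^2 = 7.56^2 = 57.1536
Step 2 — 0.5 * rho * V^2 = 0.5 * 1025 * 57.1536 = 29291.22
Step 3 — Rf = 29291.22 * 2366 * 0.00263 ≈ 182270 N (5 s.f.)

182270 N


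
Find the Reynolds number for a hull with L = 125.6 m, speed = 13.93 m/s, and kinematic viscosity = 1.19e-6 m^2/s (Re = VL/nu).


Formula: Re = V * L / nu
Step 1 — V * L = 13.93 * 125.6 = 1749.608 m^2/s
Step 2 — Re = 1749.608 / 1.19e-6 = 1.47e+09

1.47e+09


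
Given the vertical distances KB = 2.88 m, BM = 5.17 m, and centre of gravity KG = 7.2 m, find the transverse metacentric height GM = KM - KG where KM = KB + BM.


Formula: GM = KB + BM - KG
Step 1 — KM = KB + BM = 2.88 + 5.17 = 8.05 m
Step 2 — GM = KM - KG = 8.05 - 7.2 = 0.85 m

0.85 m


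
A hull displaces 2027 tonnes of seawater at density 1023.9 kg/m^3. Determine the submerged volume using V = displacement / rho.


Formula: V = mass / rho
Step 1 — convert tonnes to kg: 2027 t * 1000 = 2027000 kg
Step 2 — V = 2027000 / 1023.9 ≈ 1979.7 m^3 (5 s.f.)

1979.7 m^3


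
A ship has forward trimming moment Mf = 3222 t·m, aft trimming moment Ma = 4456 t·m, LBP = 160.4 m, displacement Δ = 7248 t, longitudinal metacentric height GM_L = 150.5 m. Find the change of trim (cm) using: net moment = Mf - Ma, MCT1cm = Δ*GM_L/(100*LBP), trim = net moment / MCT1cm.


Formula: net trimming moment = Mf - Ma; MCT1cm = Δ*GM_L/(100*LBP); trim = net moment / MCT1cm
Step 1 — net trimming moment = 3222 - 4456 = -1234 t·m
Step 2 — MCT1cm = 7248 * 150.5 / (100 * 160.4) = 68.0065 t·m/cm
Step 3 — trim = -1234 / 68.0065 ≈ -18.145 cm (5 s.f.)

-18.145 cm


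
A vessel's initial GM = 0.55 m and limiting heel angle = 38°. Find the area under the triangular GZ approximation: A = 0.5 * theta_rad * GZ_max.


Formula: GZ_max = GM * sin(theta); Area = 0.5 * theta_rad * GZ_max
Step 1 — GZ_max = 0.55 * sin(38°) = 0.55 * 0.615661 = 0.338614 m
Step 2 — theta_rad = 38 * pi/180 = 0.663225 rad
Step 3 — Area = 0.5 * 0.663225 * 0.338614 ≈ 0.11229 m·rad (5 s.f.)

0.11229 m·rad


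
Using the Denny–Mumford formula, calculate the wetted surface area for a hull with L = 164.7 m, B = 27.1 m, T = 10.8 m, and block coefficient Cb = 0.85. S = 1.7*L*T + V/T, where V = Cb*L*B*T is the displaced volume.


Formula: S = 1.7*L*T + V/T with V = Cb*L*B*T, i.e. S = L * (1.7*T + Cb*B)
Step 1 — 1.7*T = 1.7 * 10.8 = 18.36 m
Step 2 — Cb*B = 0.85 * 27.1 = 23.035 m
Step 3 — 1.7*T + Cb*B = 18.36 + 23.035 = 41.395 m
Step 4 — S = 164.7 * 41.395 ≈ 6817.8 m^2 (5 s.f.)

6817.8 m^2


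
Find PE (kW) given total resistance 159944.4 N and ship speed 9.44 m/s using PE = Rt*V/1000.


Formula: PE = Rt * V / 1000 (kW)
Step 1 — PE (W) = 159944.4 * 9.44 = 1509875.136 W
Step 2 — PE (kW) = 1509875.136 / 1000 ≈ 1509.9 kW (5 s.f.)

1509.9 kW


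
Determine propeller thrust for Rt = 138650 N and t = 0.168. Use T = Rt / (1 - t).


Formula: T = Rt / (1 - t)
Step 1 — (1 - t) = 1 - 0.168 = 0.832
Step 2 — T = 138650 / 0.832 ≈ 166650 N (5 s.f.)

166650 N


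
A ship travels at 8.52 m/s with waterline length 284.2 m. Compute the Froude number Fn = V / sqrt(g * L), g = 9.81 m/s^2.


Formula: Fn = V / sqrt(g * L)
Step 1 — g * L = 9.81 * 284.2 = 2788.002
Step 2 — sqrt(g * L) = sqrt(2788.002) = 52.801534
Step 3 — Fn = 8.52 / 52.801534 ≈ 0.16136 (5 s.f.)

0.16136


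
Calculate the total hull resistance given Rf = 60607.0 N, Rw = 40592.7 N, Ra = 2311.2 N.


Formula: Rt = Rf + Rw + Ra
Substituting: Rt = 60607.0 + 40592.7 + 2311.2
Result: Rt = 103510.9 N

103510.9 N


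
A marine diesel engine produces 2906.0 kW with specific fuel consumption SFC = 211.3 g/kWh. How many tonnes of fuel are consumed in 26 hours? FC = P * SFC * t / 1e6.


Formula: FC (tonnes) = P * SFC * t / 1,000,000
Step 1 — P * SFC * t = 2906.0 * 211.3 * 26 = 15964982.8 g
Step 2 — FC (tonnes) = 15964982.8 / 1,000,000 ≈ 15.965 tonnes (5 s.f.)

15.965 tonnes


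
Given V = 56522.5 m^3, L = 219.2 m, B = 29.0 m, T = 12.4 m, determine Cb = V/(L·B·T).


Formula: Cb = V / (L * B * T)
Step 1 — L * B * T = 219.2 * 29.0 * 12.4 = 78824.32 m^3
Step 2 — Cb = 56522.5 / 78824.32 ≈ 0.71707 (5 s.f.)

0.71707


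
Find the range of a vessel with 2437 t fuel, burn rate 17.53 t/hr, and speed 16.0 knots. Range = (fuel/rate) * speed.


Formula: endurance = fuel / rate; range = endurance * speed
Step 1 — endurance = 2437 / 17.53 = 139.0188 hours
Step 2 — range = 139.0188 * 16.0 ≈ 2224.3 nautical miles (5 s.f.)

2224.3 NM


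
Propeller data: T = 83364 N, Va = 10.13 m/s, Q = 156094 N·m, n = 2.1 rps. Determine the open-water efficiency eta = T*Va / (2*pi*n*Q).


Formula: eta = T * Va / (2 * pi * n * Q)
Step 1 — numerator = T * Va = 83364 * 10.13 = 844477.32
Step 2 — 2 * pi * n = 2 * pi * 2.1 = 13.194689
Step 3 — denominator = 13.194689 * 156094 = 2059611.78
Step 4 — eta = 844477.32 / 2059611.78 ≈ 0.41002 (5 s.f.)

0.41002


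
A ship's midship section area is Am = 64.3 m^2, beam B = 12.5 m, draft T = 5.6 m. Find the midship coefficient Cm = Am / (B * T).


Formula: Cm = Am / (B * T)
Step 1 — B * T = 12.5 * 5.6 = 70.0 m^2
Step 2 — Cm = 64.3 / 70.0 ≈ 0.91857 (5 s.f.)

0.91857


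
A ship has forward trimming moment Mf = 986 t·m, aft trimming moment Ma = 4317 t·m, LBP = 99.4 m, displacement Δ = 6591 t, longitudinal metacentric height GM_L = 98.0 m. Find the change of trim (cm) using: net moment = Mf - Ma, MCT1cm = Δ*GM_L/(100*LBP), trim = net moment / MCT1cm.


Formula: net trimming moment = Mf - Ma; MCT1cm = Δ*GM_L/(100*LBP); trim = net moment / MCT1cm
Step 1 — net trimming moment = 986 - 4317 = -3331 t·m
Step 2 — MCT1cm = 6591 * 98.0 / (100 * 99.4) = 64.9817 t·m/cm
Step 3 — trim = -3331 / 64.9817 ≈ -51.261 cm (5 s.f.)

-51.261 cm


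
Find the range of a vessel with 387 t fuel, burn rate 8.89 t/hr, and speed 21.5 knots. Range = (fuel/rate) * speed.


Formula: endurance = fuel / rate; range = endurance * speed
Step 1 — endurance = 387 / 8.89 = 43.5321 hours
Step 2 — range = 43.5321 * 21.5 ≈ 935.94 nautical miles (5 s.f.)

935.94 NM


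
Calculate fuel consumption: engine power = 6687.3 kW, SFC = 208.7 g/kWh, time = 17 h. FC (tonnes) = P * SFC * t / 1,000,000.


Formula: FC (tonnes) = P * SFC * t / 1,000,000
Step 1 — P * SFC * t = 6687.3 * 208.7 * 17 = 23725871.67 g
Step 2 — FC (tonnes) = 23725871.67 / 1,000,000 ≈ 23.726 tonnes (5 s.f.)

23.726 tonnes


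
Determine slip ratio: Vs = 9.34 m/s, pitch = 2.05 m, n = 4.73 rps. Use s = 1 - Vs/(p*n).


Formula: s = 1 - Vs / (p * n)
Step 1 — p * n = 2.05 * 4.73 = 9.6965
Step 2 — Vs / (p*n) = 9.34 / 9.6965 = 0.963234 (6 d.p.)
Step 3 — s = 1 - 0.963234 = 0.036766

0.036766


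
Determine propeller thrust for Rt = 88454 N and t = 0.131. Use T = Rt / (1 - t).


Formula: T = Rt / (1 - t)
Step 1 — (1 - t) = 1 - 0.131 = 0.869
Step 2 — T = 88454 / 0.869 ≈ 101790 N (5 s.f.)

101790 N


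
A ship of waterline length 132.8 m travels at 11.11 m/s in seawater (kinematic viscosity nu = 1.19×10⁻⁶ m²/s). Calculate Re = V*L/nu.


Formula: Re = V * L / nu
Step 1 — V * L = 11.11 * 132.8 = 1475.408 m^2/s
Step 2 — Re = 1475.408 / 1.19e-6 = 1.24e+09

1.24e+09


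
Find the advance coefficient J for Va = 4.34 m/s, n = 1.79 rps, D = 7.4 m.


Formula: J = Va / (n * D)
Step 1 — n * D = 1.79 * 7.4 = 13.246
Step 2 — J = 4.34 / 13.246 ≈ 0.32765 (5 s.f.)

0.32765


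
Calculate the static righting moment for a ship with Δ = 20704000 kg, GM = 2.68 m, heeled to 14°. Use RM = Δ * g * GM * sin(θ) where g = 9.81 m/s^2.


Formula: GZ = GM * sin(theta); RM = disp * g * GZ
Step 1 — GZ = 2.68 * sin(14°) = 2.68 * 0.241922 = 0.648351 m
Step 2 — RM = 20704000 * 9.81 * 0.648351 ≈ 131680000 N·m (5 s.f.)

131680000 N·m


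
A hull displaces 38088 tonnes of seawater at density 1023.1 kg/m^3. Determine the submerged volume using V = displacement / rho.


Formula: V = mass / rho
Step 1 — convert tonnes to kg: 38088 t * 1000 = 38088000 kg
Step 2 — V = 38088000 / 1023.1 ≈ 37228 m^3 (5 s.f.)

37228 m^3


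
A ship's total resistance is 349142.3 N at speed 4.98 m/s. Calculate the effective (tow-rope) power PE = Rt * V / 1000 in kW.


Formula: PE = Rt * V / 1000 (kW)
Step 1 — PE (W) = 349142.3 * 4.98 = 1738728.654 W
Step 2 — PE (kW) = 1738728.654 / 1000 ≈ 1738.7 kW (5 s.f.)

1738.7 kW


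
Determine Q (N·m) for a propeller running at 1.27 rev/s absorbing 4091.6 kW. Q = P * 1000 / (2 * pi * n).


Formula: Q = P_W / (2 * pi * n)
Step 1 — P_W = 4091.6 kW * 1000 = 4091600.0 W
Step 2 — 2 * pi * n = 2 * pi * 1.27 = 7.979645
Step 3 — Q = 4091600.0 / 7.979645 ≈ 512750 N·m (5 s.f.)

512750 N·m


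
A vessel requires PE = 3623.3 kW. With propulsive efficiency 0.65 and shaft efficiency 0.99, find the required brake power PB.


Formula: PB = PE / (eta_D * eta_S)
Step 1 — combined efficiency = eta_D * eta_S = 0.65 * 0.99 = 0.6435
Step 2 — PB = 3623.3 / 0.6435 ≈ 5630.6 kW (5 s.f.)

5630.6 kW


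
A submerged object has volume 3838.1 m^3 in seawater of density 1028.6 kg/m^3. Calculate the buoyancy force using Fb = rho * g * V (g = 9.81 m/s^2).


Formula: Fb = rho * g * V
Substituting: Fb = 1028.6 * 9.81 * 3838.1
Intermediate: 1028.6 * 9.81 = 10090.566
Result: Fb = 10090.566 * 3838.1 ≈ 38729000 N (5 s.f.)

38729000 N


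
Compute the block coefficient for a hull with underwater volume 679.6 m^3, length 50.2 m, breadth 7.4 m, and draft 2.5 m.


Formula: Cb = V / (L * B * T)
Step 1 — L * B * T = 50.2 * 7.4 * 2.5 = 928.7 m^3
Step 2 — Cb = 679.6 / 928.7 ≈ 0.73178 (5 s.f.)

0.73178


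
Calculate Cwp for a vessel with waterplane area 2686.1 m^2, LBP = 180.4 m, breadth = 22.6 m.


Formula: Cwp = Aw / (L * B)
Step 1 — L * B = 180.4 * 22.6 = 4077.04 m^2
Step 2 — Cwp = 2686.1 / 4077.04 ≈ 0.65884 (5 s.f.)

0.65884


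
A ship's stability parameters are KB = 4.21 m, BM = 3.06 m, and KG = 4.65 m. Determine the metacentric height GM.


Formula: GM = KB + BM - KG
Step 1 — KM = KB + BM = 4.21 + 3.06 = 7.27 m
Step 2 — GM = KM - KG = 7.27 - 4.65 = 2.62 m

2.62 m


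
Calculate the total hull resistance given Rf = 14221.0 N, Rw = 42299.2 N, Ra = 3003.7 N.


Formula: Rt = Rf + Rw + Ra
Substituting: Rt = 14221.0 + 42299.2 + 3003.7
Result: Rt = 59523.9 N

59523.9 N


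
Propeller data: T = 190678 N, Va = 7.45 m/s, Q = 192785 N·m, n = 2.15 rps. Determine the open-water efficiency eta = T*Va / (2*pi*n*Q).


Formula: eta = T * Va / (2 * pi * n * Q)
Step 1 — numerator = T * Va = 190678 * 7.45 = 1420551.1
Step 2 — 2 * pi * n = 2 * pi * 2.15 = 13.508848
Step 3 — denominator = 13.508848 * 192785 = 2604303.26
Step 4 — eta = 1420551.1 / 2604303.26 ≈ 0.54546 (5 s.f.)

0.54546


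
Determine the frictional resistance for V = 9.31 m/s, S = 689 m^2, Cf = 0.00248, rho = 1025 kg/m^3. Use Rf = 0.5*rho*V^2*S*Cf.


Formula: Rf = 0.5 * rho * V^2 * S * Cf
Step 1 — V^2 = 9.31^2 = 86.6761
Step 2 — 0.5 * rho * V^2 = 0.5 * 1025 * 86.6761 = 44421.50125
Step 3 — Rf = 44421.50125 * 689 * 0.00248 ≈ 75904 N (5 s.f.)

75904 N


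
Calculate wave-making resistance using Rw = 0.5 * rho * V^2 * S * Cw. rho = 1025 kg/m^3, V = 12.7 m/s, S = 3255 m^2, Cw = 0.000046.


Formula: Rw = 0.5 * rho * V^2 * S * Cw
Step 1 — V^2 = 12.7^2 = 161.29
Step 2 — 0.5 * rho * V^2 = 0.5 * 1025 * 161.29 = 82661.125
Step 3 — Rw = 82661.125 * 3255 * 0.000046 ≈ 12377 N (5 s.f.)

12377 N


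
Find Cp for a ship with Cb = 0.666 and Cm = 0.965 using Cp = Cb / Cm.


Formula: Cp = Cb / Cm
Substituting: Cp = 0.666 / 0.965
Result: Cp ≈ 0.69016 (5 s.f.)

0.69016


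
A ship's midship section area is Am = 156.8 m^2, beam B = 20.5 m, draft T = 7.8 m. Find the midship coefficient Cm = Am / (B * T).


Formula: Cm = Am / (B * T)
Step 1 — B * T = 20.5 * 7.8 = 159.9 m^2
Step 2 — Cm = 156.8 / 159.9 ≈ 0.98061 (5 s.f.)

0.98061


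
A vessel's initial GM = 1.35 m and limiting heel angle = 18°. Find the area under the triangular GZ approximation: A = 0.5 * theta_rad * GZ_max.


Formula: GZ_max = GM * sin(theta); Area = 0.5 * theta_rad * GZ_max
Step 1 — GZ_max = 1.35 * sin(18°) = 1.35 * 0.309017 = 0.417173 m
Step 2 — theta_rad = 18 * pi/180 = 0.314159 rad
Step 3 — Area = 0.5 * 0.314159 * 0.417173 ≈ 0.065529 m·rad (5 s.f.)

0.065529 m·rad


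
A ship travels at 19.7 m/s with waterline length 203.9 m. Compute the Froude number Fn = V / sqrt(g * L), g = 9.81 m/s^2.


Formula: Fn = V / sqrt(g * L)
Step 1 — g * L = 9.81 * 203.9 = 2000.259
Step 2 — sqrt(g * L) = sqrt(2000.259) = 44.724255
Step 3 — Fn = 19.7 / 44.724255 ≈ 0.44048 (5 s.f.)

0.44048


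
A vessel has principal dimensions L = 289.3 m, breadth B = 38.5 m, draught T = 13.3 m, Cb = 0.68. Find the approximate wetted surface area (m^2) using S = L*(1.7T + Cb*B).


Formula: S = 1.7*L*T + V/T with V = Cb*L*B*T, i.e. S = L * (1.7*T + Cb*B)
Step 1 — 1.7*T = 1.7 * 13.3 = 22.61 m
Step 2 — Cb*B = 0.68 * 38.5 = 26.18 m
Step 3 — 1.7*T + Cb*B = 22.61 + 26.18 = 48.79 m
Step 4 — S = 289.3 * 48.79 ≈ 14115 m^2 (5 s.f.)

14115 m^2


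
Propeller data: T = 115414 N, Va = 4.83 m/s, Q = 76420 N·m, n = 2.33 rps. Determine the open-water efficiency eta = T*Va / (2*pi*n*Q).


Formula: eta = T * Va / (2 * pi * n * Q)
Step 1 — numerator = T * Va = 115414 * 4.83 = 557449.62
Step 2 — 2 * pi * n = 2 * pi * 2.33 = 14.639822
Step 3 — denominator = 14.639822 * 76420 = 1118775.2
Step 4 — eta = 557449.62 / 1118775.2 ≈ 0.49827 (5 s.f.)

0.49827


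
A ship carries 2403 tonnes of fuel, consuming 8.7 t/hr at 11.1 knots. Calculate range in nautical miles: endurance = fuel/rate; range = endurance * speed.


Formula: endurance = fuel / rate; range = endurance * speed
Step 1 — endurance = 2403 / 8.7 = 276.2069 hours
Step 2 — range = 276.2069 * 11.1 ≈ 3065.9 nautical miles (5 s.f.)

3065.9 NM


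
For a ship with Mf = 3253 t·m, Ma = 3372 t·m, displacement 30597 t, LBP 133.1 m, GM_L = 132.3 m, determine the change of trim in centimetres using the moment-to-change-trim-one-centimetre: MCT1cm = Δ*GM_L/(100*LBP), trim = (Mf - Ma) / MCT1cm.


Formula: net trimming moment = Mf - Ma; MCT1cm = Δ*GM_L/(100*LBP); trim = net moment / MCT1cm
Step 1 — net trimming moment = 3253 - 3372 = -119 t·m
Step 2 — MCT1cm = 30597 * 132.3 / (100 * 133.1) = 304.131 t·m/cm
Step 3 — trim = -119 / 304.131 ≈ -0.39128 cm (5 s.f.)

-0.39128 cm


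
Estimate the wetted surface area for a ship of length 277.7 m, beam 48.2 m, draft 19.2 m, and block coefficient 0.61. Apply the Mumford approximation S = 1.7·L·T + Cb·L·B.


Formula: S = 1.7*L*T + V/T with V = Cb*L*B*T, i.e. S = L * (1.7*T + Cb*B)
Step 1 — 1.7*T = 1.7 * 19.2 = 32.64 m
Step 2 — Cb*B = 0.61 * 48.2 = 29.402 m
Step 3 — 1.7*T + Cb*B = 32.64 + 29.402 = 62.042 m
Step 4 — S = 277.7 * 62.042 ≈ 17229 m^2 (5 s.f.)

17229 m^2


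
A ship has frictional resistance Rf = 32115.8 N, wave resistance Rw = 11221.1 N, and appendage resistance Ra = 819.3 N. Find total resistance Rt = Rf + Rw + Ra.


Formula: Rt = Rf + Rw + Ra
Substituting: Rt = 32115.8 + 11221.1 + 819.3
Result: Rt = 44156.2 N

44156.2 N


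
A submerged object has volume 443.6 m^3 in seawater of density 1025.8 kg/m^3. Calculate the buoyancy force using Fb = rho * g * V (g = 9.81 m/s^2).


Formula: Fb = rho * g * V
Substituting: Fb = 1025.8 * 9.81 * 443.6
Intermediate: 1025.8 * 9.81 = 10063.098
Result: Fb = 10063.098 * 443.6 ≈ 4464000 N (5 s.f.)

4464000 N


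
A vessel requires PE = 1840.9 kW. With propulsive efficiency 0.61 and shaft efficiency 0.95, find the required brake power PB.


Formula: PB = PE / (eta_D * eta_S)
Step 1 — combined efficiency = eta_D * eta_S = 0.61 * 0.95 = 0.5795
Step 2 — PB = 1840.9 / 0.5795 ≈ 3176.7 kW (5 s.f.)

3176.7 kW


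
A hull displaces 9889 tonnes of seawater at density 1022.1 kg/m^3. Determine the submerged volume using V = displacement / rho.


Formula: V = mass / rho
Step 1 — convert tonnes to kg: 9889 t * 1000 = 9889000 kg
Step 2 — V = 9889000 / 1022.1 ≈ 9675.2 m^3 (5 s.f.)

9675.2 m^3


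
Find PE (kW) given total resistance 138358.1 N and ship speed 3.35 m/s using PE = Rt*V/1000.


Formula: PE = Rt * V / 1000 (kW)
Step 1 — PE (W) = 138358.1 * 3.35 = 463499.635 W
Step 2 — PE (kW) = 463499.635 / 1000 ≈ 463.50 kW (5 s.f.)

463.50 kW


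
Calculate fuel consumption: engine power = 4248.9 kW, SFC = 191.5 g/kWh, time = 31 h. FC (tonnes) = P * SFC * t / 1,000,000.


Formula: FC (tonnes) = P * SFC * t / 1,000,000
Step 1 — P * SFC * t = 4248.9 * 191.5 * 31 = 25223594.85 g
Step 2 — FC (tonnes) = 25223594.85 / 1,000,000 ≈ 25.224 tonnes (5 s.f.)

25.224 tonnes


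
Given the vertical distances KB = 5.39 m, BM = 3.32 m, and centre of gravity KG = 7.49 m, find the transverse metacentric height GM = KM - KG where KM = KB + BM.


Formula: GM = KB + BM - KG
Step 1 — KM = KB + BM = 5.39 + 3.32 = 8.71 m
Step 2 — GM = KM - KG = 8.71 - 7.49 = 1.22 m

1.22 m


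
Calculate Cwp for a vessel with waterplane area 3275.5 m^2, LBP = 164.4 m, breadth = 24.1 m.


Formula: Cwp = Aw / (L * B)
Step 1 — L * B = 164.4 * 24.1 = 3962.04 m^2
Step 2 — Cwp = 3275.5 / 3962.04 ≈ 0.82672 (5 s.f.)

0.82672


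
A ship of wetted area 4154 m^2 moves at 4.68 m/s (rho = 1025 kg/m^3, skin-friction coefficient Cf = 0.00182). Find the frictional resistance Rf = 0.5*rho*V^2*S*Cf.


Formula: Rf = 0.5 * rho * V^2 * S * Cf
Step 1 — V^2 = 4.68^2 = 21.9024
Step 2 — 0.5 * rho * V^2 = 0.5 * 1025 * 21.9024 = 11224.98
Step 3 — Rf = 11224.98 * 4154 * 0.00182 ≈ 84864 N (5 s.f.)

84864 N


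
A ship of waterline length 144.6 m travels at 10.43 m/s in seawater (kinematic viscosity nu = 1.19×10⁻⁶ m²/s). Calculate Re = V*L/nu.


Formula: Re = V * L / nu
Step 1 — V * L = 10.43 * 144.6 = 1508.178 m^2/s
Step 2 — Re = 1508.178 / 1.19e-6 = 1.27e+09

1.27e+09


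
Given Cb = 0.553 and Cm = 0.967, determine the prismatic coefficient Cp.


Formula: Cp = Cb / Cm
Substituting: Cp = 0.553 / 0.967
Result: Cp ≈ 0.57187 (5 s.f.)

0.57187


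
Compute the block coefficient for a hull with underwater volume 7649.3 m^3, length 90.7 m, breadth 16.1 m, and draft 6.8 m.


Formula: Cb = V / (L * B * T)
Step 1 — L * B * T = 90.7 * 16.1 * 6.8 = 9929.836 m^3
Step 2 — Cb = 7649.3 / 9929.836 ≈ 0.77033 (5 s.f.)

0.77033


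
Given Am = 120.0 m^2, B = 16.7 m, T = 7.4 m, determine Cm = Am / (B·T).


Formula: Cm = Am / (B * T)
Step 1 — B * T = 16.7 * 7.4 = 123.58 m^2
Step 2 — Cm = 120.0 / 123.58 ≈ 0.97103 (5 s.f.)

0.97103


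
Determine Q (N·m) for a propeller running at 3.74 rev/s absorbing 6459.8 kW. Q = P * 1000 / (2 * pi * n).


Formula: Q = P_W / (2 * pi * n)
Step 1 — P_W = 6459.8 kW * 1000 = 6459800.0 W
Step 2 — 2 * pi * n = 2 * pi * 3.74 = 23.499113
Step 3 — Q = 6459800.0 / 23.499113 ≈ 274900 N·m (5 s.f.)

274900 N·m


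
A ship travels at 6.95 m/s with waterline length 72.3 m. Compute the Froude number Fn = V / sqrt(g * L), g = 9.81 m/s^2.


Formula: Fn = V / sqrt(g * L)
Step 1 — g * L = 9.81 * 72.3 = 709.263
Step 2 — sqrt(g * L) = sqrt(709.263) = 26.631992
Step 3 — Fn = 6.95 / 26.631992 ≈ 0.26096 (5 s.f.)

0.26096


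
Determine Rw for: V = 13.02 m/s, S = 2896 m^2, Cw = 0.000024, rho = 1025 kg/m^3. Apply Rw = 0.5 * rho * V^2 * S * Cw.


Formula: Rw = 0.5 * rho * V^2 * S * Cw
Step 1 — V^2 = 13.02^2 = 169.5204
Step 2 — 0.5 * rho * V^2 = 0.5 * 1025 * 169.5204 = 86879.205
Step 3 — Rw = 86879.205 * 2896 * 0.000024 ≈ 6038.5 N (5 s.f.)

6038.5 N


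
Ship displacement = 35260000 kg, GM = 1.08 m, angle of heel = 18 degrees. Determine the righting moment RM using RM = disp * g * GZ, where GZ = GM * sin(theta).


Formula: GZ = GM * sin(theta); RM = disp * g * GZ
Step 1 — GZ = 1.08 * sin(18°) = 1.08 * 0.309017 = 0.333738 m
Step 2 — RM = 35260000 * 9.81 * 0.333738 ≈ 115440000 N·m (5 s.f.)

115440000 N·m


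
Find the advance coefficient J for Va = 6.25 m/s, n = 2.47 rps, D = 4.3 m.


Formula: J = Va / (n * D)
Step 1 — n * D = 2.47 * 4.3 = 10.621
Step 2 — J = 6.25 / 10.621 ≈ 0.58846 (5 s.f.)

0.58846


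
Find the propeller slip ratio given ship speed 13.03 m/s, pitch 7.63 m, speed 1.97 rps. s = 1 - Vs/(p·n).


Formula: s = 1 - Vs / (p * n)
Step 1 — p * n = 7.63 * 1.97 = 15.0311
Step 2 — Vs / (p*n) = 13.03 / 15.0311 = 0.866869 (6 d.p.)
Step 3 — s = 1 - 0.866869 = 0.133131

0.133131


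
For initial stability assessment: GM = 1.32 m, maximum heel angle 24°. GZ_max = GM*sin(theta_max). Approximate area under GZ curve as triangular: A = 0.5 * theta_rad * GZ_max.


Formula: GZ_max = GM * sin(theta); Area = 0.5 * theta_rad * GZ_max
Step 1 — GZ_max = 1.32 * sin(24°) = 1.32 * 0.406737 = 0.536893 m
Step 2 — theta_rad = 24 * pi/180 = 0.418879 rad
Step 3 — Area = 0.5 * 0.418879 * 0.536893 ≈ 0.11245 m·rad (5 s.f.)

0.11245 m·rad


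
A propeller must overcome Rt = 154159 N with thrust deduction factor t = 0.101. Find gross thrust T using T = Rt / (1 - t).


Formula: T = Rt / (1 - t)
Step 1 — (1 - t) = 1 - 0.101 = 0.899
Step 2 — T = 154159 / 0.899 ≈ 171480 N (5 s.f.)

171480 N


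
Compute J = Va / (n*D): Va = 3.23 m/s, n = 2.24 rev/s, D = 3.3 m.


Formula: J = Va / (n * D)
Step 1 — n * D = 2.24 * 3.3 = 7.392
Step 2 — J = 3.23 / 7.392 ≈ 0.43696 (5 s.f.)

0.43696


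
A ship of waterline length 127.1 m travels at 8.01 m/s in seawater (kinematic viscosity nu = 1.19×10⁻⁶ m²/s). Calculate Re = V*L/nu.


Formula: Re = V * L / nu
Step 1 — V * L = 8.01 * 127.1 = 1018.071 m^2/s
Step 2 — Re = 1018.071 / 1.19e-6 = 8.56e+08

8.56e+08


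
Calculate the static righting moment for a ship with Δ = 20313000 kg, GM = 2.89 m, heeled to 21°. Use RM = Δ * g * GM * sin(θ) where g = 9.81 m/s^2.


Formula: GZ = GM * sin(theta); RM = disp * g * GZ
Step 1 — GZ = 2.89 * sin(21°) = 2.89 * 0.358368 = 1.035684 m
Step 2 — RM = 20313000 * 9.81 * 1.035684 ≈ 206380000 N·m (5 s.f.)

206380000 N·m


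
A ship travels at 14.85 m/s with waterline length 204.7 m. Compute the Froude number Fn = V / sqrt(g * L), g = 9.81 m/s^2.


Formula: Fn = V / sqrt(g * L)
Step 1 — g * L = 9.81 * 204.7 = 2008.107
Step 2 — sqrt(g * L) = sqrt(2008.107) = 44.811907
Step 3 — Fn = 14.85 / 44.811907 ≈ 0.33139 (5 s.f.)

0.33139


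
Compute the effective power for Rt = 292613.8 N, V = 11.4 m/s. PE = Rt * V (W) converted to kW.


Formula: PE = Rt * V / 1000 (kW)
Step 1 — PE (W) = 292613.8 * 11.4 = 3335797.32 W
Step 2 — PE (kW) = 3335797.32 / 1000 ≈ 3335.8 kW (5 s.f.)

3335.8 kW


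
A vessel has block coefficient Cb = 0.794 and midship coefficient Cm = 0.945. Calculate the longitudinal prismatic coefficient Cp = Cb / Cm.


Formula: Cp = Cb / Cm
Substituting: Cp = 0.794 / 0.945
Result: Cp ≈ 0.84021 (5 s.f.)

0.84021


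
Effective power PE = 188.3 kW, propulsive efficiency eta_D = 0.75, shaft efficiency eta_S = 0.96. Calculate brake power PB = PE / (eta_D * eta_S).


Formula: PB = PE / (eta_D * eta_S)
Step 1 — combined efficiency = eta_D * eta_S = 0.75 * 0.96 = 0.72
Step 2 — PB = 188.3 / 0.72 ≈ 261.53 kW (5 s.f.)

261.53 kW


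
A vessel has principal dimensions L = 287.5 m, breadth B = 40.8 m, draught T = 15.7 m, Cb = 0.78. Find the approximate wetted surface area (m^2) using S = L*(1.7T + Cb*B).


Formula: S = 1.7*L*T + V/T with V = Cb*L*B*T, i.e. S = L * (1.7*T + Cb*B)
Step 1 — 1.7*T = 1.7 * 15.7 = 26.69 m
Step 2 — Cb*B = 0.78 * 40.8 = 31.824 m
Step 3 — 1.7*T + Cb*B = 26.69 + 31.824 = 58.514 m
Step 4 — S = 287.5 * 58.514 ≈ 16823 m^2 (5 s.f.)

16823 m^2


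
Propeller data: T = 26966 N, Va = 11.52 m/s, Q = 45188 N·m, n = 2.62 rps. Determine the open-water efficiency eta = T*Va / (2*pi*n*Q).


Formula: eta = T * Va / (2 * pi * n * Q)
Step 1 — numerator = T * Va = 26966 * 11.52 = 310648.32
Step 2 — 2 * pi * n = 2 * pi * 2.62 = 16.461946
Step 3 — denominator = 16.461946 * 45188 = 743882.42
Step 4 — eta = 310648.32 / 743882.42 ≈ 0.41760 (5 s.f.)

0.41760


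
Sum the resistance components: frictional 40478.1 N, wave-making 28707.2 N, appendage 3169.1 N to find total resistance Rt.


Formula: Rt = Rf + Rw + Ra
Substituting: Rt = 40478.1 + 28707.2 + 3169.1
Result: Rt = 72354.4 N

72354.4 N


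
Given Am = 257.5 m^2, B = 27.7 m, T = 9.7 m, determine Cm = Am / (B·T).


Formula: Cm = Am / (B * T)
Step 1 — B * T = 27.7 * 9.7 = 268.69 m^2
Step 2 — Cm = 257.5 / 268.69 ≈ 0.95835 (5 s.f.)

0.95835


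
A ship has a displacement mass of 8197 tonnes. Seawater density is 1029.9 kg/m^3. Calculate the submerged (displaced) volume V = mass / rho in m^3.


Formula: V = mass / rho
Step 1 — convert tonnes to kg: 8197 t * 1000 = 8197000 kg
Step 2 — V = 8197000 / 1029.9 ≈ 7959.0 m^3 (5 s.f.)

7959.0 m^3


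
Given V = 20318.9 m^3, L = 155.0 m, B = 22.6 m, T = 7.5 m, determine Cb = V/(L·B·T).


Formula: Cb = V / (L * B * T)
Step 1 — L * B * T = 155.0 * 22.6 * 7.5 = 26272.5 m^3
Step 2 — Cb = 20318.9 / 26272.5 ≈ 0.77339 (5 s.f.)

0.77339


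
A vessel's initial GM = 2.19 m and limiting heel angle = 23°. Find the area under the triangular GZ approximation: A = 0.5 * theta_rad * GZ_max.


Formula: GZ_max = GM * sin(theta); Area = 0.5 * theta_rad * GZ_max
Step 1 — GZ_max = 2.19 * sin(23°) = 2.19 * 0.390731 = 0.855701 m
Step 2 — theta_rad = 23 * pi/180 = 0.401426 rad
Step 3 — Area = 0.5 * 0.401426 * 0.855701 ≈ 0.17175 m·rad (5 s.f.)

0.17175 m·rad


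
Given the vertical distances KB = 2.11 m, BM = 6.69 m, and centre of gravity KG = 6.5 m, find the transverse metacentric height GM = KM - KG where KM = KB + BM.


Formula: GM = KB + BM - KG
Step 1 — KM = KB + BM = 2.11 + 6.69 = 8.8 m
Step 2 — GM = KM - KG = 8.8 - 6.5 = 2.3 m

2.3 m


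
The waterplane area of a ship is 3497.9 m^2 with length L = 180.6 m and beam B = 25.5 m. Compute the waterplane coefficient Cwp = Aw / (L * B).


Formula: Cwp = Aw / (L * B)
Step 1 — L * B = 180.6 * 25.5 = 4605.3 m^2
Step 2 — Cwp = 3497.9 / 4605.3 ≈ 0.75954 (5 s.f.)

0.75954


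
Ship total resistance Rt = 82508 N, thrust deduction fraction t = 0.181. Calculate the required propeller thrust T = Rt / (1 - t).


Formula: T = Rt / (1 - t)
Step 1 — (1 - t) = 1 - 0.181 = 0.819
Step 2 — T = 82508 / 0.819 ≈ 100740 N (5 s.f.)

100740 N


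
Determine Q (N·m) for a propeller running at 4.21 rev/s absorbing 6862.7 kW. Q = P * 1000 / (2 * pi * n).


Formula: Q = P_W / (2 * pi * n)
Step 1 — P_W = 6862.7 kW * 1000 = 6862700.0 W
Step 2 — 2 * pi * n = 2 * pi * 4.21 = 26.45221
Step 3 — Q = 6862700.0 / 26.45221 ≈ 259440 N·m (5 s.f.)

259440 N·m


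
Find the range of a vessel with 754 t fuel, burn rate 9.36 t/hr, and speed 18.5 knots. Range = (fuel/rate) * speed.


Formula: endurance = fuel / rate; range = endurance * speed
Step 1 — endurance = 754 / 9.36 = 80.5556 hours
Step 2 — range = 80.5556 * 18.5 ≈ 1490.3 nautical miles (5 s.f.)

1490.3 NM


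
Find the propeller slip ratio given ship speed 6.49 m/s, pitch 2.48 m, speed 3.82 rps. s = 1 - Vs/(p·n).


Formula: s = 1 - Vs / (p * n)
Step 1 — p * n = 2.48 * 3.82 = 9.4736
Step 2 — Vs / (p*n) = 6.49 / 9.4736 = 0.685062 (6 d.p.)
Step 3 — s = 1 - 0.685062 = 0.314938

0.314938


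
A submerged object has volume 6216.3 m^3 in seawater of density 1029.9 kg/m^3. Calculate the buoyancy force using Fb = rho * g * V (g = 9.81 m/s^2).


Formula: Fb = rho * g * V
Substituting: Fb = 1029.9 * 9.81 * 6216.3
Intermediate: 1029.9 * 9.81 = 10103.319
Result: Fb = 10103.319 * 6216.3 ≈ 62805000 N (5 s.f.)

62805000 N


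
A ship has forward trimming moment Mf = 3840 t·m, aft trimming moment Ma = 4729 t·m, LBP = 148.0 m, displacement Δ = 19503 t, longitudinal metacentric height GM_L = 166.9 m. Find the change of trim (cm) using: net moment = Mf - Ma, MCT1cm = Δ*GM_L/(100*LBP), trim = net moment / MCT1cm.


Formula: net trimming moment = Mf - Ma; MCT1cm = Δ*GM_L/(100*LBP); trim = net moment / MCT1cm
Step 1 — net trimming moment = 3840 - 4729 = -889 t·m
Step 2 — MCT1cm = 19503 * 166.9 / (100 * 148.0) = 219.9359 t·m/cm
Step 3 — trim = -889 / 219.9359 ≈ -4.0421 cm (5 s.f.)

-4.0421 cm


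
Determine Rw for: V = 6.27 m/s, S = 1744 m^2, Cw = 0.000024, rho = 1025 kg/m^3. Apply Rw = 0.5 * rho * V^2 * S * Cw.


Formula: Rw = 0.5 * rho * V^2 * S * Cw
Step 1 — V^2 = 6.27^2 = 39.3129
Step 2 — 0.5 * rho * V^2 = 0.5 * 1025 * 39.3129 = 20147.86125
Step 3 — Rw = 20147.86125 * 1744 * 0.000024 ≈ 843.31 N (5 s.f.)

843.31 N


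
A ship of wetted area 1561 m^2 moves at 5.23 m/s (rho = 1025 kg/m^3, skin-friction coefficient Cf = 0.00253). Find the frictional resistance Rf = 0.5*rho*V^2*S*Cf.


Formula: Rf = 0.5 * rho * V^2 * S * Cf
Step 1 — V^2 = 5.23^2 = 27.3529
Step 2 — 0.5 * rho * V^2 = 0.5 * 1025 * 27.3529 = 14018.36125
Step 3 — Rf = 14018.36125 * 1561 * 0.00253 ≈ 55363 N (5 s.f.)

55363 N


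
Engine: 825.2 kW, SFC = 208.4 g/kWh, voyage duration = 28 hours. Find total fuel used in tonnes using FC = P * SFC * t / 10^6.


Formula: FC (tonnes) = P * SFC * t / 1,000,000
Step 1 — P * SFC * t = 825.2 * 208.4 * 28 = 4815207.04 g
Step 2 — FC (tonnes) = 4815207.04 / 1,000,000 ≈ 4.8152 tonnes (5 s.f.)

4.8152 tonnes


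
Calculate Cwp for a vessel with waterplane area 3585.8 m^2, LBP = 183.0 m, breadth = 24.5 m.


Formula: Cwp = Aw / (L * B)
Step 1 — L * B = 183.0 * 24.5 = 4483.5 m^2
Step 2 — Cwp = 3585.8 / 4483.5 ≈ 0.79978 (5 s.f.)

0.79978


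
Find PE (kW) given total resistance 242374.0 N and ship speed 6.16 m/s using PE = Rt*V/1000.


Formula: PE = Rt * V / 1000 (kW)
Step 1 — PE (W) = 242374.0 * 6.16 = 1493023.84 W
Step 2 — PE (kW) = 1493023.84 / 1000 ≈ 1493.0 kW (5 s.f.)

1493.0 kW


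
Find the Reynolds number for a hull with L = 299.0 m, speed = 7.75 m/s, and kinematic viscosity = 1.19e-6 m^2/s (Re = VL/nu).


Formula: Re = V * L / nu
Step 1 — V * L = 7.75 * 299.0 = 2317.25 m^2/s
Step 2 — Re = 2317.25 / 1.19e-6 = 1.95e+09

1.95e+09


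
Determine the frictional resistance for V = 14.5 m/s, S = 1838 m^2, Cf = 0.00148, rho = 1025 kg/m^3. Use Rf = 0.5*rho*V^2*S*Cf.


Formula: Rf = 0.5 * rho * V^2 * S * Cf
Step 1 — V^2 = 14.5^2 = 210.25
Step 2 — 0.5 * rho * V^2 = 0.5 * 1025 * 210.25 = 107753.125
Step 3 — Rf = 107753.125 * 1838 * 0.00148 ≈ 293110 N (5 s.f.)

293110 N


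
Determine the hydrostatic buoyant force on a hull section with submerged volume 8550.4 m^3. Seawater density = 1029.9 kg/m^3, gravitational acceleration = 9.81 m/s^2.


Formula: Fb = rho * g * V
Substituting: Fb = 1029.9 * 9.81 * 8550.4
Intermediate: 1029.9 * 9.81 = 10103.319
Result: Fb = 10103.319 * 8550.4 ≈ 86387000 N (5 s.f.)

86387000 N


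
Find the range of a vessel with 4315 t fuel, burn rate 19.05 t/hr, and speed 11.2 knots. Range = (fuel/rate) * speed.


Formula: endurance = fuel / rate; range = endurance * speed
Step 1 — endurance = 4315 / 19.05 = 226.5092 hours
Step 2 — range = 226.5092 * 11.2 ≈ 2536.9 nautical miles (5 s.f.)

2536.9 NM


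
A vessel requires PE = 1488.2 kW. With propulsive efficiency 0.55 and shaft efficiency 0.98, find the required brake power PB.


Formula: PB = PE / (eta_D * eta_S)
Step 1 — combined efficiency = eta_D * eta_S = 0.55 * 0.98 = 0.539
Step 2 — PB = 1488.2 / 0.539 ≈ 2761.0 kW (5 s.f.)

2761.0 kW
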